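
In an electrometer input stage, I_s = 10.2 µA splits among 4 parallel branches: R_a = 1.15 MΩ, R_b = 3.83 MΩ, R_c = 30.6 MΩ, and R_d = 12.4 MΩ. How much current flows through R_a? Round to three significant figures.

Total conductance ΣG = 1/1.15 + 1/3.83 + 1/30.6 + 1/12.4 = 1.244 (units of 1/MΩ).
R_a takes the fraction G_k/ΣG = 0.8696/1.244 = 0.6990, so I = 10.2 × 0.6990 = 7.130 µA.

I ≈ 7.13 µA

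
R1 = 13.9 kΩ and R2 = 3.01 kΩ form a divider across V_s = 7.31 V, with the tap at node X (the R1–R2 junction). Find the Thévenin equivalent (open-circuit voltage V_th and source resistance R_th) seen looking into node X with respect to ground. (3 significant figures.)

With X open, the divider is unloaded: V_th = 7.31 × 3.01/16.91 = 1.301 V.
With V_s suppressed (replaced by a short), R_th = R1 ‖ R2 = (13.90 × 3.01)/(13.90 + 3.01) = 2.474 kΩ.

V_th ≈ 1.30 V, R_th ≈ 2.47 kΩ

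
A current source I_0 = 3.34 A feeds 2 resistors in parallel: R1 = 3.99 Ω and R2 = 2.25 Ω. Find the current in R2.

I ≈ 2.14 A

With just two branches, the current splits inversely with resistance.
So I = 3.34 × 3.99/6.240 = 2.136 A.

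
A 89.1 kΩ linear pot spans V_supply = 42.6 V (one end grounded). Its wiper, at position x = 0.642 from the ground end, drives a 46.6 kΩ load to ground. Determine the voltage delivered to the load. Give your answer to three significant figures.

Split the track: R_lower = x·R_p = 57.20 kΩ, R_upper = (1−x)·R_p = 31.90 kΩ.
(x·R_p) ‖ R_L = 25.68 kΩ.
Then V_out = V_supply · 25.68/(31.90 + 25.68) = 19.00 V.
(Unloaded: V_out = x·V_supply = 27.3 V.)

V_out ≈ 19.0 V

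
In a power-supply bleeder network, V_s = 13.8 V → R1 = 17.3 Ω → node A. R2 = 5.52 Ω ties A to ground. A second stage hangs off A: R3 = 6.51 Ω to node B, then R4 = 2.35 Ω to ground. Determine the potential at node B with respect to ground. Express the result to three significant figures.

The second stage (R3 + R4 = 8.860 Ω) loads node A in parallel with R2.
Effective lower resistance at A: R2 ‖ 8.860 = 3.401 Ω.
So V_A = 13.8 × 0.1643 = 2.267 V.
V_B = V_A × 0.2652 = 0.6014 V.

V_B ≈ 0.601 V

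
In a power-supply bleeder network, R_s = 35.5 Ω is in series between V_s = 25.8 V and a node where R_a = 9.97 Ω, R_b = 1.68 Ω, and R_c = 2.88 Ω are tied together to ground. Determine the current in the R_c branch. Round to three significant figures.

I ≈ 0.236 A

Equivalent of the parallel group: R_p = 0.9590 Ω.
V_A = 25.8 × 0.9590/36.46 = 0.6786 V.
Branch current I = V_A/R_c = 0.6786/2.88 = 0.2356 A.
(Check via current divider: I_total = 0.7076 A; share G_k/ΣG = 0.3330 → same result.)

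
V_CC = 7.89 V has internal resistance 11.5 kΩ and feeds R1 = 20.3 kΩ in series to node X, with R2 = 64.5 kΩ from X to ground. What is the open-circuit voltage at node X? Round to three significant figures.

R1' = 11.5 + 20.3 = 31.80 kΩ (source resistance + R1).
V_th is the unloaded tap voltage: V_CC · R2/(R1'+R2) = 7.89 × 0.6698 = 5.285 V.

V_th ≈ 5.28 V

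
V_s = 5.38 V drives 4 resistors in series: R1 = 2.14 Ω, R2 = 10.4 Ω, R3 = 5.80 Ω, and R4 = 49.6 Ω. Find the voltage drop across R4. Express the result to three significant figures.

Series total: ΣR = 2.14 + 10.4 + 5.80 + 49.6 = 67.94 Ω.
By the voltage-divider rule, V = 5.38 × 49.60/67.94 = 3.928 V.

V ≈ 3.93 V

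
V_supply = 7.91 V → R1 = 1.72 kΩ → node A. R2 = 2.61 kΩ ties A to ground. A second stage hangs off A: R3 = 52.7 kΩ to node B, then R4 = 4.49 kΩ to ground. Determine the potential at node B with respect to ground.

Node A sees R2 in parallel with the series input of stage 2, R3 + R4 = 57.19 kΩ.
Effective lower resistance at A: R2 ‖ 57.19 = 2.496 kΩ.
So V_A = 7.91 × 0.5920 = 4.683 V.
V_B = V_A × 0.07851 = 0.3677 V.

V_B ≈ 0.368 V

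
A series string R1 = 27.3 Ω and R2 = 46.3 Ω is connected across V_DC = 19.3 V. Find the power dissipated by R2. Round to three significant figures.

P ≈ 3.18 W

The common current is I = 19.3/73.60 = 0.2622 A.
P = I²R = 0.06876 × 46.3 = 3.184 W.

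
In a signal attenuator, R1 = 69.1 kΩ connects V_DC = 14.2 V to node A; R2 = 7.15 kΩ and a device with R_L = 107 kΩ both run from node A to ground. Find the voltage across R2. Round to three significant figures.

R2 ‖ R_L = (7.15 × 107)/(7.15 + 107) = 6.702 kΩ.
Now apply the divider: V_out = 14.2 × 0.08842 = 1.256 V.
(Unloaded it would be 1.33 V; the load pulls it down.)

V_out ≈ 1.26 V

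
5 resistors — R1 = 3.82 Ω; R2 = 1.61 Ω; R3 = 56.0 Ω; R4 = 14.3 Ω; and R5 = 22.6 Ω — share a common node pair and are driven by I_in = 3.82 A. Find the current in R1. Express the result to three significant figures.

Total conductance ΣG = 1/3.82 + 1/1.61 + 1/56.0 + 1/14.3 + 1/22.6 = 1.015 (units of 1/Ω).
Current divider: I(R1) = I_in · G_k/ΣG = 3.82 × (0.2618/1.015) = 3.82 × 0.2579 = 0.9853 A.

I ≈ 0.985 A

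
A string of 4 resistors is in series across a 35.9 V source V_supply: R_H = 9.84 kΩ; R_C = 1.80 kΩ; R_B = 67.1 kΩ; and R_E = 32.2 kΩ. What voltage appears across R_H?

Total series resistance ΣR = 9.84 + 1.80 + 67.1 + 32.2 = 110.9 kΩ.
By the voltage-divider rule, V = 35.9 × 9.840/110.9 = 3.184 V.

V ≈ 3.18 V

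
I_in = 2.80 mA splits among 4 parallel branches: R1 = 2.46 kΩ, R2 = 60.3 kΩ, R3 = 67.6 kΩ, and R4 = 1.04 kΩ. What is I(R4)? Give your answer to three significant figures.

ΣG = 1/2.46 + 1/60.3 + 1/67.6 + 1/1.04 = 1.399.
Current divider: I(R4) = I_in · G_k/ΣG = 2.80 × (0.9615/1.399) = 2.80 × 0.6871 = 1.924 mA.

I ≈ 1.92 mA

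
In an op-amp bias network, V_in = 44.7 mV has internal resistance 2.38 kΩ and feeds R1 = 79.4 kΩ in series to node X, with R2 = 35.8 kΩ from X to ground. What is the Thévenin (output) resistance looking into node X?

R_th ≈ 24.9 kΩ

R1' = 2.38 + 79.4 = 81.78 kΩ (source resistance + R1).
With V_in suppressed (replaced by a short), R_th = R1' ‖ R2 = (81.78 × 35.8)/(81.78 + 35.8) = 24.90 kΩ.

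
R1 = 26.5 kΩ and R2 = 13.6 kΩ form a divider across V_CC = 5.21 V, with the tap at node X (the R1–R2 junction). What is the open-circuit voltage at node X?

Open-circuit (no load on X): V_th = V_CC · R2/(R1 + R2) = 5.21 × 13.6/(26.50 + 13.6) = 1.767 V.

V_th ≈ 1.77 V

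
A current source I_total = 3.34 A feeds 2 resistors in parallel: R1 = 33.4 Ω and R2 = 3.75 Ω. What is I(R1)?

With just two branches, the current splits inversely with resistance.
So I = 3.34 × 3.75/37.15 = 0.3371 A.

I ≈ 0.337 A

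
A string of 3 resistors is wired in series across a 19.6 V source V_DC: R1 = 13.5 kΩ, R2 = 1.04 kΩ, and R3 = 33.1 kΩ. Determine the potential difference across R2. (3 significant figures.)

Total series resistance ΣR = 13.5 + 1.04 + 33.1 = 47.64 kΩ.
By the voltage-divider rule, V = 19.6 × 1.040/47.64 = 0.4279 V.

V ≈ 0.428 V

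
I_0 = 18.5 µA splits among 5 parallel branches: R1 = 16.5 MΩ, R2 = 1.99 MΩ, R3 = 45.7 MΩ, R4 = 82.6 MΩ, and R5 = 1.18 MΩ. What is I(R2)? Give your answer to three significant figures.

I ≈ 6.44 µA

Total conductance ΣG = 1/16.5 + 1/1.99 + 1/45.7 + 1/82.6 + 1/1.18 = 1.445 (units of 1/MΩ).
R2 takes the fraction G_k/ΣG = 0.5025/1.445 = 0.3479, so I = 18.5 × 0.3479 = 6.435 µA.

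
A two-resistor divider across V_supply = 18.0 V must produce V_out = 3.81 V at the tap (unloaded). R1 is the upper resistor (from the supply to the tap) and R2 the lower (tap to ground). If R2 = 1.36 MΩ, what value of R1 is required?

R1 ≈ 5.07 MΩ

The divider ratio is R2/(R1+R2) = 3.81/18.0 = 0.2117.
Rearranging, R1 = R2·(1−k)/k = 1.36 × 3.724 = 5.065 MΩ.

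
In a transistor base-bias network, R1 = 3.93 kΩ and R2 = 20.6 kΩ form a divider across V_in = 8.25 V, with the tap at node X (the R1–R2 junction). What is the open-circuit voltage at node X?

V_th is the unloaded tap voltage: V_in · R2/(R1+R2) = 8.25 × 0.8398 = 6.928 V.

V_th ≈ 6.93 V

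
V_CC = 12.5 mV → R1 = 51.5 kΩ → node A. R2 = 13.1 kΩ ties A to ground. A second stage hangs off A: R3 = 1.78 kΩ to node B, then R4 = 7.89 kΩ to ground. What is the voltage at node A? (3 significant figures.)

The second stage (R3 + R4 = 9.670 kΩ) loads node A in parallel with R2.
R2 ‖ (R3+R4) = 5.563 kΩ.
First divider: V_A = V_CC · 5.563/(51.5 + 5.563) = 1.219 mV.

V_A ≈ 1.22 mV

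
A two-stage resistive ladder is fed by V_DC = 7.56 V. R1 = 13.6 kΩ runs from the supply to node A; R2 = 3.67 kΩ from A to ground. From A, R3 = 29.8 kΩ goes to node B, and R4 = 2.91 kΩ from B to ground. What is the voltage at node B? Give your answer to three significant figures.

Looking into the second stage from A: R3 + R4 = 32.71 kΩ appears in parallel with R2.
R2 ‖ (R3+R4) = 3.300 kΩ.
First divider: V_A = V_DC · 3.300/(13.6 + 3.300) = 1.476 V.
Then the unloaded second divider: V_B = V_A × R4/(R3+R4) = 1.476 × 0.08896 = 0.1313 V.

V_B ≈ 0.131 V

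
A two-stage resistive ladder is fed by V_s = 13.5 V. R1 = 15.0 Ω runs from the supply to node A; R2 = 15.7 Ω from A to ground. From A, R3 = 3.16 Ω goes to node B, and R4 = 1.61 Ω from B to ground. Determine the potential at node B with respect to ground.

V_B ≈ 0.893 V

The second stage (R3 + R4 = 4.770 Ω) loads node A in parallel with R2.
R2 ‖ (R3+R4) = 3.658 Ω.
V_A = 13.5 × 3.658/(15.0 + 3.658) = 2.647 V.
V_B = V_A × 0.3375 = 0.8934 V.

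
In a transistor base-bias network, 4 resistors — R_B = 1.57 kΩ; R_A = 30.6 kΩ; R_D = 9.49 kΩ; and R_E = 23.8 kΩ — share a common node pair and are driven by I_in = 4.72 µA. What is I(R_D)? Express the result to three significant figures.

I ≈ 0.609 µA

Conductances: ΣG = 1/1.57 + 1/30.6 + 1/9.49 + 1/23.8 = 0.8170 (1/kΩ).
Current divider: I(R_D) = I_in · G_k/ΣG = 4.72 × (0.1054/0.8170) = 4.72 × 0.1290 = 0.6088 µA.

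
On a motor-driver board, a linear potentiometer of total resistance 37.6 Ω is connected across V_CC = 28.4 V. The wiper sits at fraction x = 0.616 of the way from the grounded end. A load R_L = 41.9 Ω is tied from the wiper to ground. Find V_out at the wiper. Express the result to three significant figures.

Lower segment x·R_p = 23.16 Ω; upper segment (1−x)·R_p = 14.44 Ω.
(x·R_p) ‖ R_L = 14.92 Ω.
V_out = 28.4 × 14.92/(14.44 + 14.92) = 14.43 V.
(Unloaded: V_out = x·V_CC = 17.5 V.)

V_out ≈ 14.4 V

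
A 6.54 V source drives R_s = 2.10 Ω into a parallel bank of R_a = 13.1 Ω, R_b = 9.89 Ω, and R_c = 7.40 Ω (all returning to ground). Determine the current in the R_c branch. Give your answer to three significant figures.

I ≈ 0.534 A

Equivalent of the parallel group: R_p = 3.199 Ω.
V_A by voltage divider: V_A = 6.54 × 3.199/(2.10 + 3.199) = 3.948 V.
Branch current I = V_A/R_c = 3.948/7.40 = 0.5335 A.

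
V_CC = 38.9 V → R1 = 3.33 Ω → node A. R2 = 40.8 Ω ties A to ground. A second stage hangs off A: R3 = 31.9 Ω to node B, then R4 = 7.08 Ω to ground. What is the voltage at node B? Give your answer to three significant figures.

The second stage (R3 + R4 = 38.98 Ω) loads node A in parallel with R2.
Effective lower resistance at A: R2 ‖ 38.98 = 19.93 Ω.
So V_A = 38.9 × 0.8569 = 33.33 V.
V_B = V_A × 0.1816 = 6.054 V.

V_B ≈ 6.05 V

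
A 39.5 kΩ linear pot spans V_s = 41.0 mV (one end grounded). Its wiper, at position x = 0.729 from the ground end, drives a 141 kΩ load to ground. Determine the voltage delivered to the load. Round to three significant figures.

V_out ≈ 28.3 mV

Lower segment x·R_p = 28.80 kΩ; upper segment (1−x)·R_p = 10.70 kΩ.
Lower segment in parallel with the load: 28.80 ‖ 141 = 23.91 kΩ.
Loaded-divider output: V_out = 41.0 × 0.6908 = 28.32 mV.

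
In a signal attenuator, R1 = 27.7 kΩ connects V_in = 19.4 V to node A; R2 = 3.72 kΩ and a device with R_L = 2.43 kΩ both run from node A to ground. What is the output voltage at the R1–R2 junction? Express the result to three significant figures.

R2 ‖ R_L = (3.72 × 2.43)/(3.72 + 2.43) = 1.470 kΩ.
Then V_out = V_in · R2'/(R1 + R2') = 19.4 × 1.470/29.17 = 0.9776 V.
(Unloaded it would be 2.30 V; the load pulls it down.)

V_out ≈ 0.978 V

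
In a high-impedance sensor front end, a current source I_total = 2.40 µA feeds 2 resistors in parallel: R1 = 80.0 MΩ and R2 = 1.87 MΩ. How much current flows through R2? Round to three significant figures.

With just two branches, the current splits inversely with resistance.
So I = 2.40 × 80.0/81.87 = 2.345 µA.

I ≈ 2.35 µA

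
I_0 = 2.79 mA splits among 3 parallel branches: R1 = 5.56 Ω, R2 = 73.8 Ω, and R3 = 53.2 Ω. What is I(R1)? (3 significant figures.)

ΣG = 1/5.56 + 1/73.8 + 1/53.2 = 0.2122.
By the current-divider rule, I = I_0 · G_k/ΣG = 2.79 × 0.8476 = 2.365 mA.

I ≈ 2.36 mA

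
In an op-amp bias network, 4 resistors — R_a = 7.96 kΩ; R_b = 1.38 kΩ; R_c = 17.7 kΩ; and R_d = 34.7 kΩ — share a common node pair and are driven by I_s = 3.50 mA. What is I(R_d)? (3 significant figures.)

Total conductance ΣG = 1/7.96 + 1/1.38 + 1/17.7 + 1/34.7 = 0.9356 (units of 1/kΩ).
R_d takes the fraction G_k/ΣG = 0.02882/0.9356 = 0.03080, so I = 3.50 × 0.03080 = 0.1078 mA.

I ≈ 0.108 mA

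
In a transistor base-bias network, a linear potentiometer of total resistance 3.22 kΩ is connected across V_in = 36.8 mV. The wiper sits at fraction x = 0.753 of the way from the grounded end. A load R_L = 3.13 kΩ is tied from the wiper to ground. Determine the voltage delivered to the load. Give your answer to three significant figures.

V_out ≈ 23.3 mV

Lower segment x·R_p = 2.425 kΩ; upper segment (1−x)·R_p = 0.7953 kΩ.
(x·R_p) ‖ R_L = 1.366 kΩ.
V_out = 36.8 × 1.366/(0.7953 + 1.366) = 23.26 mV.
(Unloaded: V_out = x·V_in = 27.7 mV.)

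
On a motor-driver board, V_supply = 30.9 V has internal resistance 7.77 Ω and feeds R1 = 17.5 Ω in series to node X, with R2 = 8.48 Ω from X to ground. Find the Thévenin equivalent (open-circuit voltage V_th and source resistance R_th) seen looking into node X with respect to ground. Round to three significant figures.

R1' = 7.77 + 17.5 = 25.27 Ω (source resistance + R1).
With X open, the divider is unloaded: V_th = 30.9 × 8.48/33.75 = 7.764 V.
Looking into X with the source shorted: R_th = R1'·R2/(R1'+R2) = 25.27 × 8.48/33.75 = 6.349 Ω.

V_th ≈ 7.76 V, R_th ≈ 6.35 Ω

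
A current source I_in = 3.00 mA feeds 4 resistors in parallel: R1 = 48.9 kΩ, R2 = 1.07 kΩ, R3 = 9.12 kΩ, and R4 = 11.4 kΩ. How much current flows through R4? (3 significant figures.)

I ≈ 0.228 mA

Conductances: ΣG = 1/48.9 + 1/1.07 + 1/9.12 + 1/11.4 = 1.152 (1/kΩ).
By the current-divider rule, I = I_in · G_k/ΣG = 3.00 × 0.07612 = 0.2284 mA.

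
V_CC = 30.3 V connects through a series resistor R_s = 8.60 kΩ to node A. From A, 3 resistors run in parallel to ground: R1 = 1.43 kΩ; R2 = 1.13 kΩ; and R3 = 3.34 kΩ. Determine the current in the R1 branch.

Parallel bank: R_p = 1/(1/1.43 + 1/1.13 + 1/3.34) = 0.5309 kΩ.
V_A = 30.3 × 0.5309/9.131 = 1.762 V.
I(R1) = V_A / R1 = 1.762/1.43 = 1.232 mA.
(Equivalently: I_total = 3.318 mA, then current-divider fraction G_k/ΣG = 0.3712.)

I ≈ 1.23 mA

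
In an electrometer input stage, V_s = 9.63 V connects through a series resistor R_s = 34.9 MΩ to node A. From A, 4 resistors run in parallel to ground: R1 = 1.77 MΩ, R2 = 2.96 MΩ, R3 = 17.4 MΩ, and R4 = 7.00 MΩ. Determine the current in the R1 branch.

Equivalent of the parallel group: R_p = 0.9065 MΩ.
Node voltage V_A = V_s · R_p/(R_s + R_p) = 9.63 × 0.02532 = 0.2438 V.
I(R1) = V_A / R1 = 0.2438/1.77 = 0.1377 µA.

I ≈ 0.138 µA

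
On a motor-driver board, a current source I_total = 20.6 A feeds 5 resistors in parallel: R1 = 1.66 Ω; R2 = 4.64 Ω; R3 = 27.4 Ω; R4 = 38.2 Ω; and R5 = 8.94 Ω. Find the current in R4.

ΣG = 1/1.66 + 1/4.64 + 1/27.4 + 1/38.2 + 1/8.94 = 0.9925.
Current divider: I(R4) = I_total · G_k/ΣG = 20.6 × (0.02618/0.9925) = 20.6 × 0.02638 = 0.5434 A.

I ≈ 0.543 A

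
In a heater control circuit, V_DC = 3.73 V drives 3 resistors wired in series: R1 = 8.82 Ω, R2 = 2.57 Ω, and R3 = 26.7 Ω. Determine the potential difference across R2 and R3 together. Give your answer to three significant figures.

V ≈ 2.87 V

Series total: ΣR = 8.82 + 2.57 + 26.7 = 38.09 Ω.
R_{R2..R3} = 2.57 + 26.7 = 29.27 Ω.
V = V_DC · R/ΣR = 3.73 × 0.7684 = 2.866 V.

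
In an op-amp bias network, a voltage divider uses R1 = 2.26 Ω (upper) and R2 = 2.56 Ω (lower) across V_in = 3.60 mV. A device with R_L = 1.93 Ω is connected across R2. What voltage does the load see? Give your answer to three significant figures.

V_out ≈ 1.18 mV

R2 ‖ R_L = (2.56 × 1.93)/(2.56 + 1.93) = 1.100 Ω.
Voltage divider with the loaded lower leg: V_out = 3.60 × 1.100/(2.26 + 1.100) = 3.60 × 0.3275 = 1.179 mV.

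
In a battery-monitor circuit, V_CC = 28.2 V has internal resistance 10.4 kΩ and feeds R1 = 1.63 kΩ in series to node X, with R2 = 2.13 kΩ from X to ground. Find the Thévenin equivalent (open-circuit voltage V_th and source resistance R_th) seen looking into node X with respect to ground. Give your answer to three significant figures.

V_th ≈ 4.24 V, R_th ≈ 1.81 kΩ

R1' = 10.4 + 1.63 = 12.03 kΩ (source resistance + R1).
V_th is the unloaded tap voltage: V_CC · R2/(R1'+R2) = 28.2 × 0.1504 = 4.242 V.
Zeroing V_CC shorts the top of R1' to ground, so R_th = R1' ‖ R2 = 1.810 kΩ.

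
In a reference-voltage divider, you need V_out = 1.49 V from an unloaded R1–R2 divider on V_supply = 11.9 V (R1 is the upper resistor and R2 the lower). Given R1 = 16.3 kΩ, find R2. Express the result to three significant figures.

R2 ≈ 2.33 kΩ

V_out/V_supply = R2/(R1+R2) = 0.1252.
Rearranging, R2 = R1·k/(1−k) = 16.3 × 0.1431 = 2.333 kΩ.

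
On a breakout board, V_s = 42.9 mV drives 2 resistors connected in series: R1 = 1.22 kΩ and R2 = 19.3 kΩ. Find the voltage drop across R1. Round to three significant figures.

Series total: ΣR = 1.22 + 19.3 = 20.52 kΩ.
Voltage divider: V = V_s · (1.220 / 20.52) = 42.9 × 0.05945 = 2.551 mV.

V ≈ 2.55 mV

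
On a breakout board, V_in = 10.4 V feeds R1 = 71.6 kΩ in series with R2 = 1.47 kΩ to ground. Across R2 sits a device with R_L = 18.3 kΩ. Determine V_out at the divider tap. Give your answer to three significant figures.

V_out ≈ 0.194 V

First combine the lower leg with the load: R2 ‖ R_L = 1.361 kΩ.
Voltage divider with the loaded lower leg: V_out = 10.4 × 1.361/(71.6 + 1.361) = 10.4 × 0.01865 = 0.1940 V.
(Unloaded it would be 0.209 V; the load pulls it down.)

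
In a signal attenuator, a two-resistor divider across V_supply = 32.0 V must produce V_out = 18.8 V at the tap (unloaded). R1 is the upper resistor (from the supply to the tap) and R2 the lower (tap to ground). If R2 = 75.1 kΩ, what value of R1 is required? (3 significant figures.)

V_out/V_supply = R2/(R1+R2) = 0.5875.
So R1 = R2 · (V_supply/V_out − 1) = 75.1 × (32.0/18.8 − 1) = 75.1 × 0.7021 = 52.73 kΩ.

R1 ≈ 52.7 kΩ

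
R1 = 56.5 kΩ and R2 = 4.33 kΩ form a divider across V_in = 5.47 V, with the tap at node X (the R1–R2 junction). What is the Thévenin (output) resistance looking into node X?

Looking into X with the source shorted: R_th = R1·R2/(R1+R2) = 56.50 × 4.33/60.83 = 4.022 kΩ.

R_th ≈ 4.02 kΩ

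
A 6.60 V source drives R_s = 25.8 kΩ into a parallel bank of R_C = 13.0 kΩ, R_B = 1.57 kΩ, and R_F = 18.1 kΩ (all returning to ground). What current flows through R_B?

Equivalent of the parallel group: R_p = 1.300 kΩ.
V_A by voltage divider: V_A = 6.60 × 1.300/(25.8 + 1.300) = 0.3167 V.
Branch current I = V_A/R_B = 0.3167/1.57 = 0.2017 mA.

I ≈ 0.202 mA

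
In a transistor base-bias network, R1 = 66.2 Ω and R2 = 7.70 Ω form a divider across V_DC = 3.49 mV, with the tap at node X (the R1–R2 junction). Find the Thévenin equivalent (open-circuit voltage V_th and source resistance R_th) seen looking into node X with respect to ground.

V_th ≈ 0.364 mV, R_th ≈ 6.90 Ω

Open-circuit (no load on X): V_th = V_DC · R2/(R1 + R2) = 3.49 × 7.70/(66.20 + 7.70) = 0.3636 mV.
Looking into X with the source shorted: R_th = R1·R2/(R1+R2) = 66.20 × 7.70/73.90 = 6.898 Ω.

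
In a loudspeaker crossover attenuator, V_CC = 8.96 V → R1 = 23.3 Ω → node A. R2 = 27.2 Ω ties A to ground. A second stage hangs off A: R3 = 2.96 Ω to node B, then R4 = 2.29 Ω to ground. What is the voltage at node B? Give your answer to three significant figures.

V_B ≈ 0.621 V

The second stage (R3 + R4 = 5.250 Ω) loads node A in parallel with R2.
Effective lower resistance at A: R2 ‖ 5.250 = 4.401 Ω.
First divider: V_A = V_CC · 4.401/(23.3 + 4.401) = 1.423 V.
Then the unloaded second divider: V_B = V_A × R4/(R3+R4) = 1.423 × 0.4362 = 0.6209 V.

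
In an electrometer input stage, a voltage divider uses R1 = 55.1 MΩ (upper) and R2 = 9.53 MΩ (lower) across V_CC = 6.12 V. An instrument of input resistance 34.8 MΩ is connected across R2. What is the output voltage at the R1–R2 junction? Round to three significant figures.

First combine the lower leg with the load: R2 ‖ R_L = 7.481 MΩ.
Voltage divider with the loaded lower leg: V_out = 6.12 × 7.481/(55.1 + 7.481) = 6.12 × 0.1195 = 0.7316 V.
(Unloaded it would be 0.902 V; the load pulls it down.)

V_out ≈ 0.732 V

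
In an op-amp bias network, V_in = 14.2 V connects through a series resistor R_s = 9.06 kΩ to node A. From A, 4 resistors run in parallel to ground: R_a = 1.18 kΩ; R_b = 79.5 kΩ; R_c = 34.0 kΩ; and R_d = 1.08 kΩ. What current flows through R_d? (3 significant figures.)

Equivalent of the parallel group: R_p = 0.5509 kΩ.
Node voltage V_A = V_in · R_p/(R_s + R_p) = 14.2 × 0.05732 = 0.8139 V.
Branch current I = V_A/R_d = 0.8139/1.08 = 0.7536 mA.
(Check via current divider: I_total = 1.477 mA; share G_k/ΣG = 0.5100 → same result.)

I ≈ 0.754 mA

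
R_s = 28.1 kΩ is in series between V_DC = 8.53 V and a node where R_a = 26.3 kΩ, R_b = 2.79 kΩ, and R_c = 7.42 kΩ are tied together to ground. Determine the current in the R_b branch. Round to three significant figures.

Combine the parallel branches: R_p = (1/26.3 + 1/2.79 + 1/7.42)⁻¹ = 1.882 kΩ.
V_A = 8.53 × 1.882/29.98 = 0.5356 V.
I(R_b) = V_A / R_b = 0.5356/2.79 = 0.1920 mA.

I ≈ 0.192 mA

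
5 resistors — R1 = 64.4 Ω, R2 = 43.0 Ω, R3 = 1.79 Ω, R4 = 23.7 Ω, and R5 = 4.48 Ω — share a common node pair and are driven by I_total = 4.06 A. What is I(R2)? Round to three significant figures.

ΣG = 1/64.4 + 1/43.0 + 1/1.79 + 1/23.7 + 1/4.48 = 0.8629.
R2 takes the fraction G_k/ΣG = 0.02326/0.8629 = 0.02695, so I = 4.06 × 0.02695 = 0.1094 A.

I ≈ 0.109 A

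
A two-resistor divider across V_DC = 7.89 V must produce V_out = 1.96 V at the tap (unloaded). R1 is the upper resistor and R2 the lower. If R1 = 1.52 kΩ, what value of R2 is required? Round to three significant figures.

R2 ≈ 0.502 kΩ

Required fraction k = V_out/V_DC = 0.2484.
So R2 = R1 · V_out/(V_DC − V_out) = 1.52 × 1.96/(7.89 − 1.96) = 1.52 × 0.3305 = 0.5024 kΩ.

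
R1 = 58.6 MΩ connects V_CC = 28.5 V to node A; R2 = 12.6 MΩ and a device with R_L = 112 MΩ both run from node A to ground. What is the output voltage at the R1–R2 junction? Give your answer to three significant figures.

V_out ≈ 4.62 V

First combine the lower leg with the load: R2 ‖ R_L = 11.33 MΩ.
Then V_out = V_CC · R2'/(R1 + R2') = 28.5 × 11.33/69.93 = 4.616 V.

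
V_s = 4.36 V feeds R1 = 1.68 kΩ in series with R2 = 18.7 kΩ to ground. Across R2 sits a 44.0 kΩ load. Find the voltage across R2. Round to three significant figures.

V_out ≈ 3.87 V

R2 ‖ R_L = (18.7 × 44.0)/(18.7 + 44.0) = 13.12 kΩ.
Now apply the divider: V_out = 4.36 × 0.8865 = 3.865 V.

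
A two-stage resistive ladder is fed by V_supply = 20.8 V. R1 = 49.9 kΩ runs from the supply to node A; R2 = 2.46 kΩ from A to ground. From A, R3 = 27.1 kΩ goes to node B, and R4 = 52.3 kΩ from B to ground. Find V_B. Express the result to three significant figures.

V_B ≈ 0.625 V

Looking into the second stage from A: R3 + R4 = 79.40 kΩ appears in parallel with R2.
Effective lower resistance at A: R2 ‖ 79.40 = 2.386 kΩ.
V_A = 20.8 × 2.386/(49.9 + 2.386) = 0.9492 V.
V_B = V_A × 0.6587 = 0.6252 V.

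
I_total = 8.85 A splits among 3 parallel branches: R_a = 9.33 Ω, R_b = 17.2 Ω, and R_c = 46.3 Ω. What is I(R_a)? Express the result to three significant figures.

I ≈ 5.07 A

Total conductance ΣG = 1/9.33 + 1/17.2 + 1/46.3 = 0.1869 (units of 1/Ω).
R_a takes the fraction G_k/ΣG = 0.1072/0.1869 = 0.5734, so I = 8.85 × 0.5734 = 5.075 A.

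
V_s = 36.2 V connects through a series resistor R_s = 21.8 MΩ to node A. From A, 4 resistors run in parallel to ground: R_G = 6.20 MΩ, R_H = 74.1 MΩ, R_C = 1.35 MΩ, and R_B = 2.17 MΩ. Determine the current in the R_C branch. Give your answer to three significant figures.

I ≈ 0.865 µA

Equivalent of the parallel group: R_p = 0.7266 MΩ.
Node voltage V_A = V_s · R_p/(R_s + R_p) = 36.2 × 0.03225 = 1.168 V.
Branch current I = V_A/R_C = 1.168/1.35 = 0.8649 µA.
(Check via current divider: I_total = 1.607 µA; share G_k/ΣG = 0.5382 → same result.)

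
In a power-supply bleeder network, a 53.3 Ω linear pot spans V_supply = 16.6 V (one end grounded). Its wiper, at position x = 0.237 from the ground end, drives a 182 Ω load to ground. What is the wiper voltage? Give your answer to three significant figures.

V_out ≈ 3.74 V

Split the track: R_lower = x·R_p = 12.63 Ω, R_upper = (1−x)·R_p = 40.67 Ω.
Lower segment in parallel with the load: 12.63 ‖ 182 = 11.81 Ω.
V_out = 16.6 × 11.81/(40.67 + 11.81) = 3.736 V.
(Unloaded: V_out = x·V_supply = 3.93 V.)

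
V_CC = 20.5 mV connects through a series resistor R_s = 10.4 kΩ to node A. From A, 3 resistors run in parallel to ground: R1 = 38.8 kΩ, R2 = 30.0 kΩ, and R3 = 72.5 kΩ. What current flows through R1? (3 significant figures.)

Combine the parallel branches: R_p = (1/38.8 + 1/30.0 + 1/72.5)⁻¹ = 13.72 kΩ.
Node voltage V_A = V_CC · R_p/(R_s + R_p) = 20.5 × 0.5688 = 11.66 mV.
I(R1) = V_A / R1 = 11.66/38.8 = 0.3005 µA.
(Check via current divider: I_total = 0.8500 µA; share G_k/ΣG = 0.3535 → same result.)

I ≈ 0.301 µA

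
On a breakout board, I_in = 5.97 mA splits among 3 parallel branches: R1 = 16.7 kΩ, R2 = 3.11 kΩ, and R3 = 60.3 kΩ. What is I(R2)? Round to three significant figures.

ΣG = 1/16.7 + 1/3.11 + 1/60.3 = 0.3980.
R2 takes the fraction G_k/ΣG = 0.3215/0.3980 = 0.8079, so I = 5.97 × 0.8079 = 4.823 mA.

I ≈ 4.82 mA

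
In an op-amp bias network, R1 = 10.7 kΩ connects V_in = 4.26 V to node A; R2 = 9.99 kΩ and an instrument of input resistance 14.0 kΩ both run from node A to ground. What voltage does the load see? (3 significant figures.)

R2 ‖ R_L = (9.99 × 14.0)/(9.99 + 14.0) = 5.830 kΩ.
Then V_out = V_in · R2'/(R1 + R2') = 4.26 × 5.830/16.53 = 1.502 V.

V_out ≈ 1.50 V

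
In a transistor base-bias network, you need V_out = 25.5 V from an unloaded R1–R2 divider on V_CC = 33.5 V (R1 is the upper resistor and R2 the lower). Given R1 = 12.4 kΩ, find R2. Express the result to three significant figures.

Required fraction k = V_out/V_CC = 0.7612.
R2 = R1 · 0.7612/(1 − 0.7612) = 39.52 kΩ.

R2 ≈ 39.5 kΩ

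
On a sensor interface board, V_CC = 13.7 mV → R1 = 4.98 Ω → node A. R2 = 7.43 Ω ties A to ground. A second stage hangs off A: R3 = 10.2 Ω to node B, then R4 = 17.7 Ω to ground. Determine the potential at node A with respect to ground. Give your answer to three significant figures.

The second stage (R3 + R4 = 27.90 Ω) loads node A in parallel with R2.
R2 ‖ (R3+R4) = 5.867 Ω.
V_A = 13.7 × 5.867/(4.98 + 5.867) = 7.410 mV.

V_A ≈ 7.41 mV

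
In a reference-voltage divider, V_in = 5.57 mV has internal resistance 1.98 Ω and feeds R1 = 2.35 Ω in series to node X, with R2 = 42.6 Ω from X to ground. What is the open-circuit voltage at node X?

V_th ≈ 5.06 mV

R1' = 1.98 + 2.35 = 4.330 Ω (source resistance + R1).
V_th is the unloaded tap voltage: V_in · R2/(R1'+R2) = 5.57 × 0.9077 = 5.056 mV.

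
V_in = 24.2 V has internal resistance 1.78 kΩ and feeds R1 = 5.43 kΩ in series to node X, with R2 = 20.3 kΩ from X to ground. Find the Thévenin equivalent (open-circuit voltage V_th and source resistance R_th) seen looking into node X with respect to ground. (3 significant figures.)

V_th ≈ 17.9 V, R_th ≈ 5.32 kΩ

R1' = 1.78 + 5.43 = 7.210 kΩ (source resistance + R1).
V_th is the unloaded tap voltage: V_in · R2/(R1'+R2) = 24.2 × 0.7379 = 17.86 V.
With V_in suppressed (replaced by a short), R_th = R1' ‖ R2 = (7.210 × 20.3)/(7.210 + 20.3) = 5.320 kΩ.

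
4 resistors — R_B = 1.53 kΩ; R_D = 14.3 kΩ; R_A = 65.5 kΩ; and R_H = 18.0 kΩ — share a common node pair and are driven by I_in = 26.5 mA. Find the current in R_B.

ΣG = 1/1.53 + 1/14.3 + 1/65.5 + 1/18.0 = 0.7943.
By the current-divider rule, I = I_in · G_k/ΣG = 26.5 × 0.8228 = 21.80 mA.

I ≈ 21.8 mA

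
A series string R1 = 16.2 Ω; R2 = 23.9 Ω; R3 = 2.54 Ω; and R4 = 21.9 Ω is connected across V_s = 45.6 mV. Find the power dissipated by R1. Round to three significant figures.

P ≈ 8.09 µW

Series current I = V_s/ΣR = 45.6/64.54 = 0.7065 mA.
P(R1) = I²·R1 = (0.7065)² × 16.2 = 8.087 µW.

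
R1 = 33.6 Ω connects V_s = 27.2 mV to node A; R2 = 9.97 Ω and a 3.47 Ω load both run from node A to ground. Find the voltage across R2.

V_out ≈ 1.94 mV

First combine the lower leg with the load: R2 ‖ R_L = 2.574 Ω.
Now apply the divider: V_out = 27.2 × 0.07116 = 1.936 mV.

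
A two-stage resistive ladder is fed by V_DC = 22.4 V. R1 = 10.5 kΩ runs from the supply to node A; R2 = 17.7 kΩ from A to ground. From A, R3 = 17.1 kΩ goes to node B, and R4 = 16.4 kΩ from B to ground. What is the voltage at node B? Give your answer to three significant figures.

The second stage (R3 + R4 = 33.50 kΩ) loads node A in parallel with R2.
Effective lower resistance at A: R2 ‖ 33.50 = 11.58 kΩ.
So V_A = 22.4 × 0.5245 = 11.75 V.
V_B = V_A × 0.4896 = 5.751 V.

V_B ≈ 5.75 V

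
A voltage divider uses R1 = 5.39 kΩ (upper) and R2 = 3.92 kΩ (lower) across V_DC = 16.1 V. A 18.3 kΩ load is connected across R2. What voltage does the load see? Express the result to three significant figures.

V_out ≈ 6.03 V

R2 ‖ R_L = (3.92 × 18.3)/(3.92 + 18.3) = 3.228 kΩ.
Then V_out = V_DC · R2'/(R1 + R2') = 16.1 × 3.228/8.618 = 6.031 V.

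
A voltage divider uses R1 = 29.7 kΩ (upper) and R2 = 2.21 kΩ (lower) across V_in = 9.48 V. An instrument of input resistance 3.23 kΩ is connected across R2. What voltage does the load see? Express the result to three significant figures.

First combine the lower leg with the load: R2 ‖ R_L = 1.312 kΩ.
Voltage divider with the loaded lower leg: V_out = 9.48 × 1.312/(29.7 + 1.312) = 9.48 × 0.04231 = 0.4011 V.

V_out ≈ 0.401 V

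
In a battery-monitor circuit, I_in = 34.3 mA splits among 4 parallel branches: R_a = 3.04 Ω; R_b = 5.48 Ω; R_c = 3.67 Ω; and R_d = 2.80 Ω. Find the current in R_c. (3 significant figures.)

ΣG = 1/3.04 + 1/5.48 + 1/3.67 + 1/2.80 = 1.141.
By the current-divider rule, I = I_in · G_k/ΣG = 34.3 × 0.2388 = 8.191 mA.

I ≈ 8.19 mA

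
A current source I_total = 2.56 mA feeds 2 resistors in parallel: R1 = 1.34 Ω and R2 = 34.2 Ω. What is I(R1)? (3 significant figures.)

For two parallel branches, I_k = I_total · (other R)/(sum of R).
So I = 2.56 × 34.2/35.54 = 2.463 mA.

I ≈ 2.46 mA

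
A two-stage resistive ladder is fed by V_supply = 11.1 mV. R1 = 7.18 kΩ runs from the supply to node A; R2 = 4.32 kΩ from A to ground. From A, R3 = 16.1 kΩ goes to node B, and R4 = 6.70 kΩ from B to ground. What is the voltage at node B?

V_B ≈ 1.10 mV

Node A sees R2 in parallel with the series input of stage 2, R3 + R4 = 22.80 kΩ.
R2 ‖ (R3+R4) = 3.632 kΩ.
V_A = 11.1 × 3.632/(7.18 + 3.632) = 3.729 mV.
Stage 2 is unloaded, so V_B = V_A · R4/(R3+R4) = 3.729 × 6.70/22.80 = 1.096 mV.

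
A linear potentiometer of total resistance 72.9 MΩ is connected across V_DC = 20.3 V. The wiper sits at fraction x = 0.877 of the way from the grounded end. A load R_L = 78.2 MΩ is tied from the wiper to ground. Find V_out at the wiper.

V_out ≈ 16.2 V

The pot divides into 8.967 MΩ above the wiper and 63.93 MΩ below.
Lower segment in parallel with the load: 63.93 ‖ 78.2 = 35.18 MΩ.
Loaded-divider output: V_out = 20.3 × 0.7969 = 16.18 V.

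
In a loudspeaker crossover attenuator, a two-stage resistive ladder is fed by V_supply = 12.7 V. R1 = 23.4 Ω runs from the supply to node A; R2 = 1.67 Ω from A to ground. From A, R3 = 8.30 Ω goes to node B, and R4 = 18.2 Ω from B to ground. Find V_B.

V_B ≈ 0.549 V

Node A sees R2 in parallel with the series input of stage 2, R3 + R4 = 26.50 Ω.
Effective lower resistance at A: R2 ‖ 26.50 = 1.571 Ω.
First divider: V_A = V_supply · 1.571/(23.4 + 1.571) = 0.7990 V.
Then the unloaded second divider: V_B = V_A × R4/(R3+R4) = 0.7990 × 0.6868 = 0.5487 V.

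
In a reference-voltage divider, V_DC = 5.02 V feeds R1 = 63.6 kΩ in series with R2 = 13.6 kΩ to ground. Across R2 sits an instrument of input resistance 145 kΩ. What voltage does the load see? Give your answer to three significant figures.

V_out ≈ 0.821 V

First combine the lower leg with the load: R2 ‖ R_L = 12.43 kΩ.
Now apply the divider: V_out = 5.02 × 0.1635 = 0.8209 V.
(Unloaded it would be 0.884 V; the load pulls it down.)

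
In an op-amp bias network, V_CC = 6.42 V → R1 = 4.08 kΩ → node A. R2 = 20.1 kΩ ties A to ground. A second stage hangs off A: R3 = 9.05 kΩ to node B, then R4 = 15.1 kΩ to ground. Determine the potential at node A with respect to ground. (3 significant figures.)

Node A sees R2 in parallel with the series input of stage 2, R3 + R4 = 24.15 kΩ.
R2 ‖ (R3+R4) = 10.97 kΩ.
V_A = 6.42 × 10.97/(4.08 + 10.97) = 4.680 V.

V_A ≈ 4.68 V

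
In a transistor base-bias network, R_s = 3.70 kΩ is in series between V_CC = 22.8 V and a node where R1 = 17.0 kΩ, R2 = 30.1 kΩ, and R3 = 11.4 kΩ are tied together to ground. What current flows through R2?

Combine the parallel branches: R_p = (1/17.0 + 1/30.1 + 1/11.4)⁻¹ = 5.563 kΩ.
V_A = 22.8 × 5.563/9.263 = 13.69 V.
I(R2) = V_A / R2 = 13.69/30.1 = 0.4549 mA.

I ≈ 0.455 mA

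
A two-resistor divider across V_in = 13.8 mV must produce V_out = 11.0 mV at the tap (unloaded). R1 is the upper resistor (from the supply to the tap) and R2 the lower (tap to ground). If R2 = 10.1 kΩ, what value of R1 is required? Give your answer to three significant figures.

Required fraction k = V_out/V_in = 0.7971.
Rearranging, R1 = R2·(1−k)/k = 10.1 × 0.2545 = 2.571 kΩ.

R1 ≈ 2.57 kΩ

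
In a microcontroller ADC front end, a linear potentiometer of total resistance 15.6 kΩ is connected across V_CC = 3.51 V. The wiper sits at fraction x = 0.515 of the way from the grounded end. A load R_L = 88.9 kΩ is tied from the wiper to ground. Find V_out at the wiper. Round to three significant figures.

V_out ≈ 1.73 V

Split the track: R_lower = x·R_p = 8.034 kΩ, R_upper = (1−x)·R_p = 7.566 kΩ.
(x·R_p) ‖ R_L = 7.368 kΩ.
V_out = 3.51 × 7.368/(7.566 + 7.368) = 1.732 V.
(Unloaded: V_out = x·V_CC = 1.81 V.)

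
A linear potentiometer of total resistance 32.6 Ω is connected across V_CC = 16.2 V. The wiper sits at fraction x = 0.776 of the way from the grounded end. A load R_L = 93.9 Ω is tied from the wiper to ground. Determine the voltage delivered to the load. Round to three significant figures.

V_out ≈ 11.9 V

The pot divides into 7.302 Ω above the wiper and 25.30 Ω below.
Lower segment in parallel with the load: 25.30 ‖ 93.9 = 19.93 Ω.
Loaded-divider output: V_out = 16.2 × 0.7318 = 11.86 V.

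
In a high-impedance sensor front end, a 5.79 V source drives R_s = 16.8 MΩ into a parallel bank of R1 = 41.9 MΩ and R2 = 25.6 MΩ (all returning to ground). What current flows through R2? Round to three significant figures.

I ≈ 0.110 µA

Parallel bank: R_p = 1/(1/41.9 + 1/25.6) = 15.89 MΩ.
V_A by voltage divider: V_A = 5.79 × 15.89/(16.8 + 15.89) = 2.814 V.
I(R2) = V_A / R2 = 2.814/25.6 = 0.1099 µA.
(Check via current divider: I_total = 0.1771 µA; share G_k/ΣG = 0.6207 → same result.)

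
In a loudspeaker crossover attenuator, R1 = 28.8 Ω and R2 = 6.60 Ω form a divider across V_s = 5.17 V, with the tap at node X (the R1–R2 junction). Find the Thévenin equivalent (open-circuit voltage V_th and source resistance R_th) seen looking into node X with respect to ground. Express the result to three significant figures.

V_th ≈ 0.964 V, R_th ≈ 5.37 Ω

With X open, the divider is unloaded: V_th = 5.17 × 6.60/35.40 = 0.9639 V.
Looking into X with the source shorted: R_th = R1·R2/(R1+R2) = 28.80 × 6.60/35.40 = 5.369 Ω.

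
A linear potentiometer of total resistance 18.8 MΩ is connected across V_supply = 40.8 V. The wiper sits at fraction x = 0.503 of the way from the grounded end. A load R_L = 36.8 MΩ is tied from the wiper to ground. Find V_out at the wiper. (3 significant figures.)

V_out ≈ 18.2 V

Split the track: R_lower = x·R_p = 9.456 MΩ, R_upper = (1−x)·R_p = 9.344 MΩ.
(x·R_p) ‖ R_L = 7.523 MΩ.
V_out = 40.8 × 7.523/(9.344 + 7.523) = 18.20 V.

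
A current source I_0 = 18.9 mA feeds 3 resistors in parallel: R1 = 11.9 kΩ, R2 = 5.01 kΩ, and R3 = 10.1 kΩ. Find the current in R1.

ΣG = 1/11.9 + 1/5.01 + 1/10.1 = 0.3826.
Current divider: I(R1) = I_0 · G_k/ΣG = 18.9 × (0.08403/0.3826) = 18.9 × 0.2196 = 4.151 mA.

I ≈ 4.15 mA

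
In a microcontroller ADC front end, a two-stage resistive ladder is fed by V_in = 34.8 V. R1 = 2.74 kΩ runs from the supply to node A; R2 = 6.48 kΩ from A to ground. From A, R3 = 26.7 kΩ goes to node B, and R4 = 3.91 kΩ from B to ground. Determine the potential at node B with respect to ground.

Looking into the second stage from A: R3 + R4 = 30.61 kΩ appears in parallel with R2.
Effective lower resistance at A: R2 ‖ 30.61 = 5.348 kΩ.
V_A = 34.8 × 5.348/(2.74 + 5.348) = 23.01 V.
Stage 2 is unloaded, so V_B = V_A · R4/(R3+R4) = 23.01 × 3.91/30.61 = 2.939 V.

V_B ≈ 2.94 V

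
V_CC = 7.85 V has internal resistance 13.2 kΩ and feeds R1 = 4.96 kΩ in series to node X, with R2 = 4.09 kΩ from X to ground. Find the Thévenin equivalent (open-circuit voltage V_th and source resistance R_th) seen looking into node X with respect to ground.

V_th ≈ 1.44 V, R_th ≈ 3.34 kΩ

R1' = 13.2 + 4.96 = 18.16 kΩ (source resistance + R1).
V_th is the unloaded tap voltage: V_CC · R2/(R1'+R2) = 7.85 × 0.1838 = 1.443 V.
Looking into X with the source shorted: R_th = R1'·R2/(R1'+R2) = 18.16 × 4.09/22.25 = 3.338 kΩ.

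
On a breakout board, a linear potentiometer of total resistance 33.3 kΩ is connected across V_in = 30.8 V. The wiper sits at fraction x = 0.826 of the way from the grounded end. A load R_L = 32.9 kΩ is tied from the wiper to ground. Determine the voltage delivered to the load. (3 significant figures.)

The pot divides into 5.794 kΩ above the wiper and 27.51 kΩ below.
(x·R_p) ‖ R_L = 14.98 kΩ.
Loaded-divider output: V_out = 30.8 × 0.7211 = 22.21 V.
(Unloaded: V_out = x·V_in = 25.4 V.)

V_out ≈ 22.2 V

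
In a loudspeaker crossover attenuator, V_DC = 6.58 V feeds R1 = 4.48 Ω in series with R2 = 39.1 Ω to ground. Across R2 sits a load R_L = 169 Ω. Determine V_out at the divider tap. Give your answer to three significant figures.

V_out ≈ 5.77 V

R2 ‖ R_L = (39.1 × 169)/(39.1 + 169) = 31.75 Ω.
Voltage divider with the loaded lower leg: V_out = 6.58 × 31.75/(4.48 + 31.75) = 6.58 × 0.8764 = 5.766 V.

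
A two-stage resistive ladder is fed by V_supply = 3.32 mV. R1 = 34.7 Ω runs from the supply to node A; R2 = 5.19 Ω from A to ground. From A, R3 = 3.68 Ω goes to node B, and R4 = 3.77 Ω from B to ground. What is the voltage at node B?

Node A sees R2 in parallel with the series input of stage 2, R3 + R4 = 7.450 Ω.
Effective lower resistance at A: R2 ‖ 7.450 = 3.059 Ω.
So V_A = 3.32 × 0.08101 = 0.2690 mV.
Then the unloaded second divider: V_B = V_A × R4/(R3+R4) = 0.2690 × 0.5060 = 0.1361 mV.

V_B ≈ 0.136 mV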